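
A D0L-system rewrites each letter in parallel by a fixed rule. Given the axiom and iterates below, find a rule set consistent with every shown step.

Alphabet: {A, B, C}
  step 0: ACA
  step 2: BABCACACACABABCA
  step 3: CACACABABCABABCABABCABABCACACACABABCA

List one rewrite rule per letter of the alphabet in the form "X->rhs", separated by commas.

  step 2 ⇒ step 3: BABCACACACABABCA ⇒ CA·CA·CA·BAB·CA·BAB·CA·BAB·CA·BAB·CA·CA·CA·CA·BAB·CA
    A ↦ CA
    B ↦ CA
    C ↦ BAB

A->CA, B->CA, C->BAB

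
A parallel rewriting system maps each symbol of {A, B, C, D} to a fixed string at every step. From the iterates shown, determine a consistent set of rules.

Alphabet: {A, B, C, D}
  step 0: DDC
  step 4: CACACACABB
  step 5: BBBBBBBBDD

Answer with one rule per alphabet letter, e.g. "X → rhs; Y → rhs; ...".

A->B, B->D, C->B, D->CA

  step 4 ⇒ step 5: CACACACABB ⇒ B·B·B·B·B·B·B·B·D·D
    A ↦ B
    B ↦ D
    C ↦ B
    D ↦ CA  (constrained at step 0)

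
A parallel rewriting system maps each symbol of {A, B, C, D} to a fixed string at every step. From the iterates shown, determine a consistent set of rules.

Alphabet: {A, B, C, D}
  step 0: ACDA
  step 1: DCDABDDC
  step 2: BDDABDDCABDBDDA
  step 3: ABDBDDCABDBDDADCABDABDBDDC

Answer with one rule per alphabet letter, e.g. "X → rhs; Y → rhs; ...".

  step 2 ⇒ step 3: BDDABDDCABDBDDA ⇒ A·BD·BD·DC·A·BD·BD·DA·DC·A·BD·A·BD·BD·DC
    A ↦ DC
    B ↦ A
    C ↦ DA
    D ↦ BD

A->DC, B->A, C->DA, D->BD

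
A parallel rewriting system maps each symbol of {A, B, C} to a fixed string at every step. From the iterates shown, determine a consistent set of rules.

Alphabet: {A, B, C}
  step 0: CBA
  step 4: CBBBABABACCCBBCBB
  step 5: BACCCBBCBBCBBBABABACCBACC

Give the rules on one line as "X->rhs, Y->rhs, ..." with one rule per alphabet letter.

  step 4 ⇒ step 5: CBBBABABACCCBBCBB ⇒ BA·C·C·C·BB·C·BB·C·BB·BA·BA·BA·C·C·BA·C·C
    A ↦ BB
    B ↦ C
    C ↦ BA

A->BB, B->C, C->BA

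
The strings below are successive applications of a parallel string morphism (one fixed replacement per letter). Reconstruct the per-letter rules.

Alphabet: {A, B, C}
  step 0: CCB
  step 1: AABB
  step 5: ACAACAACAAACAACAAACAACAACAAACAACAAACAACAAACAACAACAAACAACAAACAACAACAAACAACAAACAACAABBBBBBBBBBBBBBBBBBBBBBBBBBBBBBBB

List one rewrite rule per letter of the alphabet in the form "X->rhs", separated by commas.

A->CAA, B->BB, C->A

  step 0 ⇒ step 1: CCB ⇒ A·A·BB
    B ↦ BB
    C ↦ A
    A ↦ CAA  (constrained at step 1)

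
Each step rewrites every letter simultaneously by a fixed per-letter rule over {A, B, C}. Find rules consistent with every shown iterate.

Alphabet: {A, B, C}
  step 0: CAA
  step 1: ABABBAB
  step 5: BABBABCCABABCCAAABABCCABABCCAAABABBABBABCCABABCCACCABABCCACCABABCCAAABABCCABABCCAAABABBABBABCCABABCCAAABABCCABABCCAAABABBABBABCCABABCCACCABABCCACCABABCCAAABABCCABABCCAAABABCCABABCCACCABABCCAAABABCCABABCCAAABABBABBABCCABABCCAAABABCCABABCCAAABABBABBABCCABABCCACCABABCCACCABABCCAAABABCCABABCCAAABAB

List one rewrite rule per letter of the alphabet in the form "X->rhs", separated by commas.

  step 0 ⇒ step 1: CAA ⇒ A·BAB·BAB
    A ↦ BAB
    C ↦ A
    B ↦ CCA  (constrained at step 1)

A->BAB, B->CCA, C->A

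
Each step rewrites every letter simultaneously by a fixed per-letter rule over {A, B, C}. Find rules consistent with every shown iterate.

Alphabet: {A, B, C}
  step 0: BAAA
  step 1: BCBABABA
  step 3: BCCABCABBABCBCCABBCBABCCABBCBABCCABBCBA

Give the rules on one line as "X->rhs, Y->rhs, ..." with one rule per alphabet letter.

A->BA, B->BC, C->CAB

  step 0 ⇒ step 1: BAAA ⇒ BC·BA·BA·BA
    A ↦ BA
    B ↦ BC
    C ↦ CAB  (constrained at step 1)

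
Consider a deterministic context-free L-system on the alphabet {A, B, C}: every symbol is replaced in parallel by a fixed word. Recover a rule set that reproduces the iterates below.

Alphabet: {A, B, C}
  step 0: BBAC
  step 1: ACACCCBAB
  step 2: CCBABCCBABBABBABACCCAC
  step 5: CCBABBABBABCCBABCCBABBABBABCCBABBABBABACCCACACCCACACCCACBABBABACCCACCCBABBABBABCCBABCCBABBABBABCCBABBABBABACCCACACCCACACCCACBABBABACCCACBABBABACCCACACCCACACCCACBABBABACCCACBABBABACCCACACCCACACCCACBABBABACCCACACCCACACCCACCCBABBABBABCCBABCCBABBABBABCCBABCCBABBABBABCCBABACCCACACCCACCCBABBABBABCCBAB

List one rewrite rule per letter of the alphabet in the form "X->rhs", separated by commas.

  step 1 ⇒ step 2: ACACCCBAB ⇒ CC·BAB·CC·BAB·BAB·BAB·AC·CC·AC
    A ↦ CC
    B ↦ AC
    C ↦ BAB

A->CC, B->AC, C->BAB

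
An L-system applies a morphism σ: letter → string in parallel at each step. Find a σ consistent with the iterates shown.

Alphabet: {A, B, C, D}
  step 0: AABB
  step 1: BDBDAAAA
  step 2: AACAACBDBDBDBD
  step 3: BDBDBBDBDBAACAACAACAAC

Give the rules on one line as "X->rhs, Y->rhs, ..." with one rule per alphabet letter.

  step 2 ⇒ step 3: AACAACBDBDBDBD ⇒ BD·BD·B·BD·BD·B·AA·C·AA·C·AA·C·AA·C
    A ↦ BD
    B ↦ AA
    C ↦ B
    D ↦ C

A->BD, B->AA, C->B, D->C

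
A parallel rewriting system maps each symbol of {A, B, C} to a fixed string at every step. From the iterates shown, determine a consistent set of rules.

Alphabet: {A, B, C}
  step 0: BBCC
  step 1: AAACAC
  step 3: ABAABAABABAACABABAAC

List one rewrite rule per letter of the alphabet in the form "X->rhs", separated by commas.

A->BA, B->A, C->AC

  step 0 ⇒ step 1: BBCC ⇒ A·A·AC·AC
    B ↦ A
    C ↦ AC
    A ↦ BA  (constrained at step 1)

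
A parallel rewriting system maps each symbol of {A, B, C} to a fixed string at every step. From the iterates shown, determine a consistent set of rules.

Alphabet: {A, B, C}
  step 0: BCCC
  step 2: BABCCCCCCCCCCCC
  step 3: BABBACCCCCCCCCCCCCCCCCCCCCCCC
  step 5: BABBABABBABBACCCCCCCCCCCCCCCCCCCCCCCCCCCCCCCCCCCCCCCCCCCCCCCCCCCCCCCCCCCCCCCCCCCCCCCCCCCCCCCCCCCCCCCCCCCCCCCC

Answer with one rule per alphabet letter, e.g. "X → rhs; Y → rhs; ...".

A->B, B->BA, C->CC

  step 2 ⇒ step 3: BABCCCCCCCCCCCC ⇒ BA·B·BA·CC·CC·CC·CC·CC·CC·CC·CC·CC·CC·CC·CC
    A ↦ B
    B ↦ BA
    C ↦ CC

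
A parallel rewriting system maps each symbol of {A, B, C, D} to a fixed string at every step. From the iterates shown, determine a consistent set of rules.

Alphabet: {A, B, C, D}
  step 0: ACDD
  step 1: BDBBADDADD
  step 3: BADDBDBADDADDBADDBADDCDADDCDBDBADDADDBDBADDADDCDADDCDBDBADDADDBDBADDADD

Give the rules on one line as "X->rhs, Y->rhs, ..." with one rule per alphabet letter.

A->BDB, B->CD, C->B, D->ADD

  step 0 ⇒ step 1: ACDD ⇒ BDB·B·ADD·ADD
    A ↦ BDB
    C ↦ B
    D ↦ ADD
    B ↦ CD  (constrained at step 1)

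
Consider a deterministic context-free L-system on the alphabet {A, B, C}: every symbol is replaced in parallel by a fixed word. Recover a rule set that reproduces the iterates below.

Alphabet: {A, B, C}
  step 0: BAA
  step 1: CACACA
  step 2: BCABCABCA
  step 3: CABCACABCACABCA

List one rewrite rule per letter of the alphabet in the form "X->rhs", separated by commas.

A->CA, B->CA, C->B

  step 2 ⇒ step 3: BCABCABCA ⇒ CA·B·CA·CA·B·CA·CA·B·CA
    A ↦ CA
    B ↦ CA
    C ↦ B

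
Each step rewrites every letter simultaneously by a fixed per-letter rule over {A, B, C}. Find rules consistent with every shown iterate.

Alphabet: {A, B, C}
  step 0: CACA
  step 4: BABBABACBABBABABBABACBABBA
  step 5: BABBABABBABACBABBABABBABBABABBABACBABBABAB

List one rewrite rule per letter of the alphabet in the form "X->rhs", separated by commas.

A->B, B->BA, C->AC

  step 4 ⇒ step 5: BABBABACBABBABABBABACBABBA ⇒ BA·B·BA·BA·B·BA·B·AC·BA·B·BA·BA·B·BA·B·BA·BA·B·BA·B·AC·BA·B·BA·BA·B
    A ↦ B
    B ↦ BA
    C ↦ AC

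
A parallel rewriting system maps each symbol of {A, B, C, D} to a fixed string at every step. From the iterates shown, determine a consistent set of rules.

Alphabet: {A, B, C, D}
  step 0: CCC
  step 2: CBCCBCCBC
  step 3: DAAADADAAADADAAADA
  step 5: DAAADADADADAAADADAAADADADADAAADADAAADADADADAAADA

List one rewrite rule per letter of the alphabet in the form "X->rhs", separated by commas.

  step 2 ⇒ step 3: CBCCBCCBC ⇒ DA·AA·DA·DA·AA·DA·DA·AA·DA
    B ↦ AA
    C ↦ DA
    A ↦ C  (constrained at step 3)
    D ↦ CB  (constrained at step 3)

A->C, B->AA, C->DA, D->CB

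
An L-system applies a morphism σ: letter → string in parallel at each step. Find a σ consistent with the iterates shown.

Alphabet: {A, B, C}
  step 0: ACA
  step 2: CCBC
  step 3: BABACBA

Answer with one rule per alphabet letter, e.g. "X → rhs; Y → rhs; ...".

  step 2 ⇒ step 3: CCBC ⇒ BA·BA·C·BA
    B ↦ C
    C ↦ BA
    A ↦ B  (constrained at step 0)

A->B, B->C, C->BA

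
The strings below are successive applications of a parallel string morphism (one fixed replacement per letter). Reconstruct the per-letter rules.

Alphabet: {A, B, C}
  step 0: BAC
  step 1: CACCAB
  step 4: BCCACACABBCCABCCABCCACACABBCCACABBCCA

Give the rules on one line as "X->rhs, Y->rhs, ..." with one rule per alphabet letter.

  step 0 ⇒ step 1: BAC ⇒ CA·CCA·B
    A ↦ CCA
    B ↦ CA
    C ↦ B

A->CCA, B->CA, C->B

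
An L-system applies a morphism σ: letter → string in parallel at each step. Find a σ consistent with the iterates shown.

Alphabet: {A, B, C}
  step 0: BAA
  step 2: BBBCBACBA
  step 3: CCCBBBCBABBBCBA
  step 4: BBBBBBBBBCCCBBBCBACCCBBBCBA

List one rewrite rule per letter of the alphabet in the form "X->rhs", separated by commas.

A->BA, B->C, C->BBB

  step 3 ⇒ step 4: CCCBBBCBABBBCBA ⇒ BBB·BBB·BBB·C·C·C·BBB·C·BA·C·C·C·BBB·C·BA
    A ↦ BA
    B ↦ C
    C ↦ BBB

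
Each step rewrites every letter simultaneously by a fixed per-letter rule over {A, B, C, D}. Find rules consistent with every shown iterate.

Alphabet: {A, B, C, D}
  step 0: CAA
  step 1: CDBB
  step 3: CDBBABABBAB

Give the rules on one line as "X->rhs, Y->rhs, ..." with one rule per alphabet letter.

  step 0 ⇒ step 1: CAA ⇒ CD·B·B
    A ↦ B
    C ↦ CD
    B ↦ BA  (constrained at step 1)
    D ↦ B  (constrained at step 1)

A->B, B->BA, C->CD, D->B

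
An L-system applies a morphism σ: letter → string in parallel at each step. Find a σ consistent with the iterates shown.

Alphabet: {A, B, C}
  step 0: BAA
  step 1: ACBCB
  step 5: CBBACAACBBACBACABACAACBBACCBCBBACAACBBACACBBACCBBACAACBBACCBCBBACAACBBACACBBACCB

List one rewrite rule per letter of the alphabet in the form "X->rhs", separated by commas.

A->CB, B->A, C->BAC

  step 0 ⇒ step 1: BAA ⇒ A·CB·CB
    A ↦ CB
    B ↦ A
    C ↦ BAC  (constrained at step 1)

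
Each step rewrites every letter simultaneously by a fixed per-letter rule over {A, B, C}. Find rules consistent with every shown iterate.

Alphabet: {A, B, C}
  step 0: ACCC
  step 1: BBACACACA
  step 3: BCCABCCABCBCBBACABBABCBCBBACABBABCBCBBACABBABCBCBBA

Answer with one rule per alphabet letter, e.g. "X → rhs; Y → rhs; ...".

A->BBA, B->BC, C->CA

  step 0 ⇒ step 1: ACCC ⇒ BBA·CA·CA·CA
    A ↦ BBA
    C ↦ CA
    B ↦ BC  (constrained at step 1)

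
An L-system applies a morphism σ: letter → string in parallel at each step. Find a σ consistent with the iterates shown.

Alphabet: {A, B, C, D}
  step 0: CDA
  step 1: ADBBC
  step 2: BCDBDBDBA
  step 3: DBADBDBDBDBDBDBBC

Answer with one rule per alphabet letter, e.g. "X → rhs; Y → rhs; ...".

  step 2 ⇒ step 3: BCDBDBDBA ⇒ DB·A·DB·DB·DB·DB·DB·DB·BC
    A ↦ BC
    B ↦ DB
    C ↦ A
    D ↦ DB

A->BC, B->DB, C->A, D->DB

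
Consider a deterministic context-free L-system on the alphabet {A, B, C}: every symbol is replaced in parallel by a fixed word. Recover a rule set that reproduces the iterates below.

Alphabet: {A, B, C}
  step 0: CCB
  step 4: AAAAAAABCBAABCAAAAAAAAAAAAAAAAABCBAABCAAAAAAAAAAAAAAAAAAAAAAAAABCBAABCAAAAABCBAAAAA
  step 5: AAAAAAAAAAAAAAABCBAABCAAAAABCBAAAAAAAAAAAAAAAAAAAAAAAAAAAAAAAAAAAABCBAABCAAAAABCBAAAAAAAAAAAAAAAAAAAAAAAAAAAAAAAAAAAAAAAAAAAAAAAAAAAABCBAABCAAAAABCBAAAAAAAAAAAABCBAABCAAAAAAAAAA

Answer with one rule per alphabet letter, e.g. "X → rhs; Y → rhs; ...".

A->AA, B->ABC, C->BA

  step 4 ⇒ step 5: AAAAAAABCBAABCAAAAAAAAAAAAAAAAABCBAABCAAAAAAAAAAAAAAAAAAAAAAAAABCBAABCAAAAABCBAAAAA ⇒ AA·AA·AA·AA·AA·AA·AA·ABC·BA·ABC·AA·AA·ABC·BA·AA·AA·AA·AA·AA·AA·AA·AA·AA·AA·AA·AA·AA·AA·AA·AA·AA·ABC·BA·ABC·AA·AA·ABC·BA·AA·AA·AA·AA·AA·AA·AA·AA·AA·AA·AA·AA·AA·AA·AA·AA·AA·AA·AA·AA·AA·AA·AA·AA·AA·ABC·BA·ABC·AA·AA·ABC·BA·AA·AA·AA·AA·AA·ABC·BA·ABC·AA·AA·AA·AA·AA
    A ↦ AA
    B ↦ ABC
    C ↦ BA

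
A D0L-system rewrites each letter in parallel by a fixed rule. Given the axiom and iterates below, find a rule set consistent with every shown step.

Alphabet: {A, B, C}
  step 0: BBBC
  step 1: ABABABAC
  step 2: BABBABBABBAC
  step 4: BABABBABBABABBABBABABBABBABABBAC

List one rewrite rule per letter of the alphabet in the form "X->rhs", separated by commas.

  step 1 ⇒ step 2: ABABABAC ⇒ B·AB·B·AB·B·AB·B·AC
    A ↦ B
    B ↦ AB
    C ↦ AC

A->B, B->AB, C->AC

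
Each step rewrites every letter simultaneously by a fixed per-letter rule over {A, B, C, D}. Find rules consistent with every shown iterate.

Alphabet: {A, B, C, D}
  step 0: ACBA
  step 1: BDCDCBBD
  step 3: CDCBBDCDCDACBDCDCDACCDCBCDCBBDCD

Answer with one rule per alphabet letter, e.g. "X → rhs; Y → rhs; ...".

  step 0 ⇒ step 1: ACBA ⇒ BD·CD·CB·BD
    A ↦ BD
    B ↦ CB
    C ↦ CD
    D ↦ AC  (constrained at step 1)

A->BD, B->CB, C->CD, D->AC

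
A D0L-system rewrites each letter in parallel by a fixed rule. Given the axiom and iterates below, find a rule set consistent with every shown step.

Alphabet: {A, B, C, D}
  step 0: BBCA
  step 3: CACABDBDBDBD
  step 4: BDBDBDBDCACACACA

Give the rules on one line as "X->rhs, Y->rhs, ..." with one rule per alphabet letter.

  step 3 ⇒ step 4: CACABDBDBDBD ⇒ BD·BD·BD·BD·C·A·C·A·C·A·C·A
    A ↦ BD
    B ↦ C
    C ↦ BD
    D ↦ A

A->BD, B->C, C->BD, D->A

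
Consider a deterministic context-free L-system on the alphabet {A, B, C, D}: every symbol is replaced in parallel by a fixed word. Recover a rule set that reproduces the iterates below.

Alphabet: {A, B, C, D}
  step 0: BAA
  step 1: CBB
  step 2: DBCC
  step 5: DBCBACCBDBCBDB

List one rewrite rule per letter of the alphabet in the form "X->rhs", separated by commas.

  step 1 ⇒ step 2: CBB ⇒ DB·C·C
    B ↦ C
    C ↦ DB
  step 0 ⇒ step 1: BAA ⇒ C·B·B
    A ↦ B
    D ↦ BA  (constrained at step 2)

A->B, B->C, C->DB, D->BA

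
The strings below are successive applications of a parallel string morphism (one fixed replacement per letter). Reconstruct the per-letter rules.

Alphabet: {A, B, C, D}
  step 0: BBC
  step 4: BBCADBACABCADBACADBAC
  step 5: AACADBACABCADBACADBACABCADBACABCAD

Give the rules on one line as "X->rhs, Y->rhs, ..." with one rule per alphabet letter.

  step 4 ⇒ step 5: BBCADBACABCADBACADBAC ⇒ A·A·CAD·B·AC·A·B·CAD·B·A·CAD·B·AC·A·B·CAD·B·AC·A·B·CAD
    A ↦ B
    B ↦ A
    C ↦ CAD
    D ↦ AC

A->B, B->A, C->CAD, D->AC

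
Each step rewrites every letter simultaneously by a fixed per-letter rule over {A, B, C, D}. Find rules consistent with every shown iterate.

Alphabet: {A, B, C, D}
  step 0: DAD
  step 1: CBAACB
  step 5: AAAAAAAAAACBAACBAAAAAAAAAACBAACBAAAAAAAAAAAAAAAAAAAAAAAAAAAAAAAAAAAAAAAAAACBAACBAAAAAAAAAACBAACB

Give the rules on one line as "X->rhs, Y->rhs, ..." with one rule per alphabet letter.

  step 0 ⇒ step 1: DAD ⇒ CB·AA·CB
    A ↦ AA
    D ↦ CB
    B ↦ AD  (constrained at step 1)
    C ↦ AD  (constrained at step 1)

A->AA, B->AD, C->AD, D->CB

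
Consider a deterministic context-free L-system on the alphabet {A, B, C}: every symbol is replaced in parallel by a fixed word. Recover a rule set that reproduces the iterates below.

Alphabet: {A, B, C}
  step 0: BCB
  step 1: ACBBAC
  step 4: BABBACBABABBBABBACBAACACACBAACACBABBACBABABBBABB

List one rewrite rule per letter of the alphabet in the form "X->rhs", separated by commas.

  step 0 ⇒ step 1: BCB ⇒ AC·BB·AC
    B ↦ AC
    C ↦ BB
    A ↦ BA  (constrained at step 1)

A->BA, B->AC, C->BB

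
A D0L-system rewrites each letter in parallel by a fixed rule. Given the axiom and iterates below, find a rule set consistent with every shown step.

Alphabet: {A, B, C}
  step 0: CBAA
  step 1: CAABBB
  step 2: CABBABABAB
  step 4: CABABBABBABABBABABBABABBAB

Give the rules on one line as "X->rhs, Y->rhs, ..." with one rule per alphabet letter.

A->B, B->AB, C->CA

  step 1 ⇒ step 2: CAABBB ⇒ CA·B·B·AB·AB·AB
    A ↦ B
    B ↦ AB
    C ↦ CA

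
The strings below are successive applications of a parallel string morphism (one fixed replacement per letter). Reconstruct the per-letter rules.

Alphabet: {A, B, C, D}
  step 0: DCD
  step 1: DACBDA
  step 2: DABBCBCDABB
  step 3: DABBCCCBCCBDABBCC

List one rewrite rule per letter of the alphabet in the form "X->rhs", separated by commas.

A->BB, B->C, C->CB, D->DA

  step 2 ⇒ step 3: DABBCBCDABB ⇒ DA·BB·C·C·CB·C·CB·DA·BB·C·C
    A ↦ BB
    B ↦ C
    C ↦ CB
    D ↦ DA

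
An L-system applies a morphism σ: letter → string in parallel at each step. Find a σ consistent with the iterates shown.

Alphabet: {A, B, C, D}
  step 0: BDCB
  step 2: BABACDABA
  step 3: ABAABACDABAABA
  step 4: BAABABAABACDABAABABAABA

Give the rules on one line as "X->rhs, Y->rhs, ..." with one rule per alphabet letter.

A->BA, B->A, C->CD, D->A

  step 3 ⇒ step 4: ABAABACDABAABA ⇒ BA·A·BA·BA·A·BA·CD·A·BA·A·BA·BA·A·BA
    A ↦ BA
    B ↦ A
    C ↦ CD
    D ↦ A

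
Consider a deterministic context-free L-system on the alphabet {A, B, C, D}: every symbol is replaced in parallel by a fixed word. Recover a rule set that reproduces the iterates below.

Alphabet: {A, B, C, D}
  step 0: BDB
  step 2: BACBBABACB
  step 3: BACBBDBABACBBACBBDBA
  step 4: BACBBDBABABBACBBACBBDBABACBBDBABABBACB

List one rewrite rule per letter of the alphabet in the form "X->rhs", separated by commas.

  step 3 ⇒ step 4: BACBBDBABACBBACBBDBA ⇒ BA·CB·BD·BA·BA·B·BA·CB·BA·CB·BD·BA·BA·CB·BD·BA·BA·B·BA·CB
    A ↦ CB
    B ↦ BA
    C ↦ BD
    D ↦ B

A->CB, B->BA, C->BD, D->B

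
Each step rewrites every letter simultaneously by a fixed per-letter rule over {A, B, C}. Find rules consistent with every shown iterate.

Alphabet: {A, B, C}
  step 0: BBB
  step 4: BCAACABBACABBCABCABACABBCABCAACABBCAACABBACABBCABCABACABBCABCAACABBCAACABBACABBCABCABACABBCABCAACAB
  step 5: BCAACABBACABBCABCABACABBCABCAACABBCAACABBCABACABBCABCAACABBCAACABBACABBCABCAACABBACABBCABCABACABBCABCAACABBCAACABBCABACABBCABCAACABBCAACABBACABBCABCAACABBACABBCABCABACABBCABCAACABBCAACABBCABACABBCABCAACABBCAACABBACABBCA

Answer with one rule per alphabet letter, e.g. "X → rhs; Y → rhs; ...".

A->B, B->BCA, C->ACA

  step 4 ⇒ step 5: BCAACABBACABBCABCABACABBCABCAACABBCAACABBACABBCABCABACABBCABCAACABBCAACABBACABBCABCABACABBCABCAACAB ⇒ BCA·ACA·B·B·ACA·B·BCA·BCA·B·ACA·B·BCA·BCA·ACA·B·BCA·ACA·B·BCA·B·ACA·B·BCA·BCA·ACA·B·BCA·ACA·B·B·ACA·B·BCA·BCA·ACA·B·B·ACA·B·BCA·BCA·B·ACA·B·BCA·BCA·ACA·B·BCA·ACA·B·BCA·B·ACA·B·BCA·BCA·ACA·B·BCA·ACA·B·B·ACA·B·BCA·BCA·ACA·B·B·ACA·B·BCA·BCA·B·ACA·B·BCA·BCA·ACA·B·BCA·ACA·B·BCA·B·ACA·B·BCA·BCA·ACA·B·BCA·ACA·B·B·ACA·B·BCA
    A ↦ B
    B ↦ BCA
    C ↦ ACA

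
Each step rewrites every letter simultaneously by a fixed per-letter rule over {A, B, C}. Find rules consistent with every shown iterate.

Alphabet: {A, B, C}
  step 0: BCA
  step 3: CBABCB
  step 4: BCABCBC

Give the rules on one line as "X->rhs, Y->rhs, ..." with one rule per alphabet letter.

A->AB, B->C, C->B

  step 3 ⇒ step 4: CBABCB ⇒ B·C·AB·C·B·C
    A ↦ AB
    B ↦ C
    C ↦ B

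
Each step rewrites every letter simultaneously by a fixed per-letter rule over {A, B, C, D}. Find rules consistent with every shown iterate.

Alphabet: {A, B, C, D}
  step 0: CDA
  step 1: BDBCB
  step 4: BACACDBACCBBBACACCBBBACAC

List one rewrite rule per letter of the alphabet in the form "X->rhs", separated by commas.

A->CB, B->AC, C->B, D->DB

  step 0 ⇒ step 1: CDA ⇒ B·DB·CB
    A ↦ CB
    C ↦ B
    D ↦ DB
    B ↦ AC  (constrained at step 1)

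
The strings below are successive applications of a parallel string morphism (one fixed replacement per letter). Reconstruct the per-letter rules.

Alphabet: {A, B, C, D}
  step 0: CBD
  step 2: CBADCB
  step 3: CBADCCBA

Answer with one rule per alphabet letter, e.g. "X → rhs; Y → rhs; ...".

A->D, B->A, C->CB, D->C

  step 2 ⇒ step 3: CBADCB ⇒ CB·A·D·C·CB·A
    A ↦ D
    B ↦ A
    C ↦ CB
    D ↦ C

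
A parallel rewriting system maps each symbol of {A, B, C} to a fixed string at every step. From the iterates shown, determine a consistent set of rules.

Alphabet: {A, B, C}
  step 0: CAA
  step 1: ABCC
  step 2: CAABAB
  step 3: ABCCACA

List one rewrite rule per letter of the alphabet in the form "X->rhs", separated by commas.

A->C, B->A, C->AB

  step 2 ⇒ step 3: CAABAB ⇒ AB·C·C·A·C·A
    A ↦ C
    B ↦ A
    C ↦ AB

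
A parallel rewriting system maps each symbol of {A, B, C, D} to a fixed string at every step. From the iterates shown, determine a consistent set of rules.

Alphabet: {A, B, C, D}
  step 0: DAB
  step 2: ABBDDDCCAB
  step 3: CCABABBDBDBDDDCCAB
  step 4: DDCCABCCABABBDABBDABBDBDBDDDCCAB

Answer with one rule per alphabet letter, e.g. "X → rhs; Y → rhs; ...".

A->CC, B->AB, C->D, D->BD

  step 3 ⇒ step 4: CCABABBDBDBDDDCCAB ⇒ D·D·CC·AB·CC·AB·AB·BD·AB·BD·AB·BD·BD·BD·D·D·CC·AB
    A ↦ CC
    B ↦ AB
    C ↦ D
    D ↦ BD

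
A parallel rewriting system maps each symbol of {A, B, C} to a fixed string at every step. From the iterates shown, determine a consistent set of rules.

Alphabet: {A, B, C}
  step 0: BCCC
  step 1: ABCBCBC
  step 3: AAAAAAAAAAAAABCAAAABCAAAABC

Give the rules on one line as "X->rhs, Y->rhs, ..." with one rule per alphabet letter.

A->AAA, B->A, C->BC

  step 0 ⇒ step 1: BCCC ⇒ A·BC·BC·BC
    B ↦ A
    C ↦ BC
    A ↦ AAA  (constrained at step 1)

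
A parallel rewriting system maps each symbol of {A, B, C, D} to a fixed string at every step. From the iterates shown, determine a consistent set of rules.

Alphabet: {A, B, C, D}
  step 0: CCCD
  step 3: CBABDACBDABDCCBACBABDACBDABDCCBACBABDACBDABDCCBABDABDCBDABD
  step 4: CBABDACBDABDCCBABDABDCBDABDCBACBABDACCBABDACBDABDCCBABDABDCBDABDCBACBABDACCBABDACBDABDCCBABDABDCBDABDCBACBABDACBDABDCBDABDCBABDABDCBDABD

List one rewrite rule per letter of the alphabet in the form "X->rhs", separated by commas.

  step 3 ⇒ step 4: CBABDACBDABDCCBACBABDACBDABDCCBACBABDACBDABDCCBABDABDCBDABD ⇒ CBA·BDA·C·BDA·BD·C·CBA·BDA·BD·C·BDA·BD·CBA·CBA·BDA·C·CBA·BDA·C·BDA·BD·C·CBA·BDA·BD·C·BDA·BD·CBA·CBA·BDA·C·CBA·BDA·C·BDA·BD·C·CBA·BDA·BD·C·BDA·BD·CBA·CBA·BDA·C·BDA·BD·C·BDA·BD·CBA·BDA·BD·C·BDA·BD
    A ↦ C
    B ↦ BDA
    C ↦ CBA
    D ↦ BD

A->C, B->BDA, C->CBA, D->BD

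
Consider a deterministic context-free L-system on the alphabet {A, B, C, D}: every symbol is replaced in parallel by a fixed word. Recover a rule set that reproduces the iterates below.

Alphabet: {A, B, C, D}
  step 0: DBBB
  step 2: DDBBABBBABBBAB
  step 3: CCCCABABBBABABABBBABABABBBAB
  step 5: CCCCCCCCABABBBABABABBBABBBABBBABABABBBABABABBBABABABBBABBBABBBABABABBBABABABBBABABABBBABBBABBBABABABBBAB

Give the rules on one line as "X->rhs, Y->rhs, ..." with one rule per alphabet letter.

A->BB, B->AB, C->D, D->CC

  step 2 ⇒ step 3: DDBBABBBABBBAB ⇒ CC·CC·AB·AB·BB·AB·AB·AB·BB·AB·AB·AB·BB·AB
    A ↦ BB
    B ↦ AB
    D ↦ CC
    C ↦ D  (constrained at step 3)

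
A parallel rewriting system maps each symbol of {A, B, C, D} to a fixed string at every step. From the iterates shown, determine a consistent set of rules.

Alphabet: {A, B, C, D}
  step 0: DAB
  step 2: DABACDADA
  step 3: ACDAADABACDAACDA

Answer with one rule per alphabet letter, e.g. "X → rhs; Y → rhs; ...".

A->DA, B->A, C->B, D->AC

  step 2 ⇒ step 3: DABACDADA ⇒ AC·DA·A·DA·B·AC·DA·AC·DA
    A ↦ DA
    B ↦ A
    C ↦ B
    D ↦ AC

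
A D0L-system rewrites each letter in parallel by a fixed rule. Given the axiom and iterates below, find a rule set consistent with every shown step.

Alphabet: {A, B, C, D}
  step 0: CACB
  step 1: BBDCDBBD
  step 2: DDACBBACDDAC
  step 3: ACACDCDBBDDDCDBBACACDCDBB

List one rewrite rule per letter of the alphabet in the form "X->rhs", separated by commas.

A->DCD, B->D, C->BB, D->AC

  step 2 ⇒ step 3: DDACBBACDDAC ⇒ AC·AC·DCD·BB·D·D·DCD·BB·AC·AC·DCD·BB
    A ↦ DCD
    B ↦ D
    C ↦ BB
    D ↦ AC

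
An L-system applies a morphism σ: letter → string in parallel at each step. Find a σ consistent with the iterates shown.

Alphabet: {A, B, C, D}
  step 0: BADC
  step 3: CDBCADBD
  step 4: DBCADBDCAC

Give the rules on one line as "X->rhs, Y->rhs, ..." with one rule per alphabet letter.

  step 3 ⇒ step 4: CDBCADBD ⇒ DB·C·A·DB·D·C·A·C
    A ↦ D
    B ↦ A
    C ↦ DB
    D ↦ C

A->D, B->A, C->DB, D->C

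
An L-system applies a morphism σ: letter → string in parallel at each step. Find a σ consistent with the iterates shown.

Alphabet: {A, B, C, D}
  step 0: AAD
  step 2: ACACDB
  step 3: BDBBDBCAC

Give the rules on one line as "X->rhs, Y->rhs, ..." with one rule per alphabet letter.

  step 2 ⇒ step 3: ACACDB ⇒ B·DB·B·DB·C·AC
    A ↦ B
    B ↦ AC
    C ↦ DB
    D ↦ C

A->B, B->AC, C->DB, D->C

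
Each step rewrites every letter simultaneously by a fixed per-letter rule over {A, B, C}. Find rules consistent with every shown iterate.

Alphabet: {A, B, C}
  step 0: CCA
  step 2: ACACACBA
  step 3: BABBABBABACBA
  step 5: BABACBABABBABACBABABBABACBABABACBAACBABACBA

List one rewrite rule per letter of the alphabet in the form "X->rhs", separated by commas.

A->BA, B->AC, C->B

  step 2 ⇒ step 3: ACACACBA ⇒ BA·B·BA·B·BA·B·AC·BA
    A ↦ BA
    B ↦ AC
    C ↦ B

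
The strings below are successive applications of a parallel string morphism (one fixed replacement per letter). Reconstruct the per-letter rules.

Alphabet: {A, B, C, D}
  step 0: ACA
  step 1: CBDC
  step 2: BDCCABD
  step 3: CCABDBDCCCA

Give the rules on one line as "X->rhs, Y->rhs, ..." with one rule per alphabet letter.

  step 2 ⇒ step 3: BDCCABD ⇒ CC·A·BD·BD·C·CC·A
    A ↦ C
    B ↦ CC
    C ↦ BD
    D ↦ A

A->C, B->CC, C->BD, D->A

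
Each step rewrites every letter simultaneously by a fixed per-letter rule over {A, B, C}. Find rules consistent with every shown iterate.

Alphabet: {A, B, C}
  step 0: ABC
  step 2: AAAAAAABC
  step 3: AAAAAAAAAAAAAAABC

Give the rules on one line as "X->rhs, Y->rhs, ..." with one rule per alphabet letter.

  step 2 ⇒ step 3: AAAAAAABC ⇒ AA·AA·AA·AA·AA·AA·AA·A·BC
    A ↦ AA
    B ↦ A
    C ↦ BC

A->AA, B->A, C->BC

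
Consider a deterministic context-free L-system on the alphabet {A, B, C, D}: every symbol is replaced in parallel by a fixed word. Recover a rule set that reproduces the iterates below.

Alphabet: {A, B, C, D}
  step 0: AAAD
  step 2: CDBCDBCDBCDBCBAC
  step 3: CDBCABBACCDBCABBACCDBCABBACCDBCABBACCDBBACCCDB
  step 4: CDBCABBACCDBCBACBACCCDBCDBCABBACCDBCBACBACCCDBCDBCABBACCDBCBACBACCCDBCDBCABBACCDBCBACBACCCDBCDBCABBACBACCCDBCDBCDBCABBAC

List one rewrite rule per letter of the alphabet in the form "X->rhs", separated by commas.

  step 3 ⇒ step 4: CDBCABBACCDBCABBACCDBCABBACCDBCABBACCDBBACCCDB ⇒ CDB·CAB·BAC·CDB·C·BAC·BAC·C·CDB·CDB·CAB·BAC·CDB·C·BAC·BAC·C·CDB·CDB·CAB·BAC·CDB·C·BAC·BAC·C·CDB·CDB·CAB·BAC·CDB·C·BAC·BAC·C·CDB·CDB·CAB·BAC·BAC·C·CDB·CDB·CDB·CAB·BAC
    A ↦ C
    B ↦ BAC
    C ↦ CDB
    D ↦ CAB

A->C, B->BAC, C->CDB, D->CAB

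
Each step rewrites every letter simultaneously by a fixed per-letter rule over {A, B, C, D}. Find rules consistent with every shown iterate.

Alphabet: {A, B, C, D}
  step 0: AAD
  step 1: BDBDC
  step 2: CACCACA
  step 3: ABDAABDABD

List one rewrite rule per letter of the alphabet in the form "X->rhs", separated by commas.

  step 2 ⇒ step 3: CACCACA ⇒ A·BD·A·A·BD·A·BD
    A ↦ BD
    C ↦ A
  step 1 ⇒ step 2: BDBDC ⇒ CA·C·CA·C·A
    B ↦ CA
  step 0 ⇒ step 1: AAD ⇒ BD·BD·C
    D ↦ C

A->BD, B->CA, C->A, D->C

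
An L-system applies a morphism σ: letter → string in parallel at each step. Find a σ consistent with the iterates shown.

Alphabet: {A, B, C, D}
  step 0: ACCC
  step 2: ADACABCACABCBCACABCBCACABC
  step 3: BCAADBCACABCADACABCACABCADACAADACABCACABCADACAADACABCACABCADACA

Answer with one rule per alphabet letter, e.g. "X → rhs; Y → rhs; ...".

A->BC, B->AD, C->ACA, D->AAD

  step 2 ⇒ step 3: ADACABCACABCBCACABCBCACABC ⇒ BC·AAD·BC·ACA·BC·AD·ACA·BC·ACA·BC·AD·ACA·AD·ACA·BC·ACA·BC·AD·ACA·AD·ACA·BC·ACA·BC·AD·ACA
    A ↦ BC
    B ↦ AD
    C ↦ ACA
    D ↦ AAD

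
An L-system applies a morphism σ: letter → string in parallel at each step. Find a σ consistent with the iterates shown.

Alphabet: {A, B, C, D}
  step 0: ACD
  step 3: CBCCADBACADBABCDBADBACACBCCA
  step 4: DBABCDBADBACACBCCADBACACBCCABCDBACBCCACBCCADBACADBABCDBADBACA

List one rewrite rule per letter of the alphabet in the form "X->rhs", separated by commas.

  step 3 ⇒ step 4: CBCCADBACADBABCDBADBACACBCCA ⇒ DBA·BC·DBA·DBA·CA·C·BC·CA·DBA·CA·C·BC·CA·BC·DBA·C·BC·CA·C·BC·CA·DBA·CA·DBA·BC·DBA·DBA·CA
    A ↦ CA
    B ↦ BC
    C ↦ DBA
    D ↦ C

A->CA, B->BC, C->DBA, D->C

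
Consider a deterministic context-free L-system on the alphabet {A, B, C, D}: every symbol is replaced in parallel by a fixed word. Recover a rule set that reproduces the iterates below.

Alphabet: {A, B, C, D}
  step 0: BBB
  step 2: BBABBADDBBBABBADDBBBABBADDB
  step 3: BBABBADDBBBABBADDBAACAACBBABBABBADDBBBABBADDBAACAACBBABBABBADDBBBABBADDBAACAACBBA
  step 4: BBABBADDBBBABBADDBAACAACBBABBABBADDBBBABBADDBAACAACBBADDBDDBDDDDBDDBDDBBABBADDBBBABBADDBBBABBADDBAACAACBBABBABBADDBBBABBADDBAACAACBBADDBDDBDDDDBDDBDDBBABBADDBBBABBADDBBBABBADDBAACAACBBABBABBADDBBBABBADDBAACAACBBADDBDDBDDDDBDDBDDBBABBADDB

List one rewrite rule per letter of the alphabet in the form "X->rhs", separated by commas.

A->DDB, B->BBA, C->DD, D->AAC

  step 3 ⇒ step 4: BBABBADDBBBABBADDBAACAACBBABBABBADDBBBABBADDBAACAACBBABBABBADDBBBABBADDBAACAACBBA ⇒ BBA·BBA·DDB·BBA·BBA·DDB·AAC·AAC·BBA·BBA·BBA·DDB·BBA·BBA·DDB·AAC·AAC·BBA·DDB·DDB·DD·DDB·DDB·DD·BBA·BBA·DDB·BBA·BBA·DDB·BBA·BBA·DDB·AAC·AAC·BBA·BBA·BBA·DDB·BBA·BBA·DDB·AAC·AAC·BBA·DDB·DDB·DD·DDB·DDB·DD·BBA·BBA·DDB·BBA·BBA·DDB·BBA·BBA·DDB·AAC·AAC·BBA·BBA·BBA·DDB·BBA·BBA·DDB·AAC·AAC·BBA·DDB·DDB·DD·DDB·DDB·DD·BBA·BBA·DDB
    A ↦ DDB
    B ↦ BBA
    C ↦ DD
    D ↦ AAC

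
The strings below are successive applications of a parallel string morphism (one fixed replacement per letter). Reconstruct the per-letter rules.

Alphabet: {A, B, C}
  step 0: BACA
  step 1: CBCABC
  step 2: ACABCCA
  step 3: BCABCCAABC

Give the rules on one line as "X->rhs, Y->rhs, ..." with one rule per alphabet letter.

  step 2 ⇒ step 3: ACABCCA ⇒ BC·A·BC·C·A·A·BC
    A ↦ BC
    B ↦ C
    C ↦ A

A->BC, B->C, C->A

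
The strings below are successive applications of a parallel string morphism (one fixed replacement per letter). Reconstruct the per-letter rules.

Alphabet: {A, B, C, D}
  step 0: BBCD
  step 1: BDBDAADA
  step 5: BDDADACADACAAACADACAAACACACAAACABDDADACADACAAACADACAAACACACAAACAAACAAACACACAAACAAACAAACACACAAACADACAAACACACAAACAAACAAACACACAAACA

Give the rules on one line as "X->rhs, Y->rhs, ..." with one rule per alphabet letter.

  step 0 ⇒ step 1: BBCD ⇒ BD·BD·AA·DA
    B ↦ BD
    C ↦ AA
    D ↦ DA
    A ↦ CA  (constrained at step 1)

A->CA, B->BD, C->AA, D->DA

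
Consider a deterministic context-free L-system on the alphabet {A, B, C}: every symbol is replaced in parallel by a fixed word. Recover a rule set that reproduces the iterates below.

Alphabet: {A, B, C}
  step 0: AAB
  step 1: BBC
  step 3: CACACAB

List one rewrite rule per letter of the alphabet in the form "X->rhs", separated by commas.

  step 0 ⇒ step 1: AAB ⇒ B·B·C
    A ↦ B
    B ↦ C
    C ↦ CA  (constrained at step 1)

A->B, B->C, C->CA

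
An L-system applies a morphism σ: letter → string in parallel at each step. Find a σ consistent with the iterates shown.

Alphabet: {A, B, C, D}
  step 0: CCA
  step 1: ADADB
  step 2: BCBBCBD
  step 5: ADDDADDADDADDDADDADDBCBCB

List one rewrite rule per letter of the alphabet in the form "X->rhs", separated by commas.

A->B, B->D, C->AD, D->CB

  step 1 ⇒ step 2: ADADB ⇒ B·CB·B·CB·D
    A ↦ B
    B ↦ D
    D ↦ CB
  step 0 ⇒ step 1: CCA ⇒ AD·AD·B
    C ↦ AD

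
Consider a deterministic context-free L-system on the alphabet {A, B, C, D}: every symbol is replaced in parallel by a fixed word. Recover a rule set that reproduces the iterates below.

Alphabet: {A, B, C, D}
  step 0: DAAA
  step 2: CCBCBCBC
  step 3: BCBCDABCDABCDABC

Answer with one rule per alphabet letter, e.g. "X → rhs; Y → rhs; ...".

A->C, B->DA, C->BC, D->AA

  step 2 ⇒ step 3: CCBCBCBC ⇒ BC·BC·DA·BC·DA·BC·DA·BC
    B ↦ DA
    C ↦ BC
    A ↦ C  (constrained at step 0)
    D ↦ AA  (constrained at step 0)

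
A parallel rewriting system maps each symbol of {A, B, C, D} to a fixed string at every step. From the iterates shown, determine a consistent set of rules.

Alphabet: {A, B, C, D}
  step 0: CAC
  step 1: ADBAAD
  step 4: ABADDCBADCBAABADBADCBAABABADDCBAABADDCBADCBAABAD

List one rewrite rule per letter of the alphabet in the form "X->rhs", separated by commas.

  step 0 ⇒ step 1: CAC ⇒ AD·BA·AD
    A ↦ BA
    C ↦ AD
    B ↦ DC  (constrained at step 1)
    D ↦ AB  (constrained at step 1)

A->BA, B->DC, C->AD, D->AB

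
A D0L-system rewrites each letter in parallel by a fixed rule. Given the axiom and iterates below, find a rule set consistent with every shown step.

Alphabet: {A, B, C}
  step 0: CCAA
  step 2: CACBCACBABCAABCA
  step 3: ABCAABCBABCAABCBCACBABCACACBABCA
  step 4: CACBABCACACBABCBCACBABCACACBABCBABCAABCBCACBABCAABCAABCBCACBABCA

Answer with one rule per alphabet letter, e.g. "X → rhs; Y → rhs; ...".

  step 3 ⇒ step 4: ABCAABCBABCAABCBCACBABCACACBABCA ⇒ CA·CB·AB·CA·CA·CB·AB·CB·CA·CB·AB·CA·CA·CB·AB·CB·AB·CA·AB·CB·CA·CB·AB·CA·AB·CA·AB·CB·CA·CB·AB·CA
    A ↦ CA
    B ↦ CB
    C ↦ AB

A->CA, B->CB, C->AB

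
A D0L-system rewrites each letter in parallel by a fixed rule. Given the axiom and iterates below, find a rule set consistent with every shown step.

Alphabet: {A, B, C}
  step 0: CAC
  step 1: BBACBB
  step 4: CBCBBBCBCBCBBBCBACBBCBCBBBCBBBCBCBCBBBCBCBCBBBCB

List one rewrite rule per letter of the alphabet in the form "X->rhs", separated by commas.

A->AC, B->CB, C->BB

  step 0 ⇒ step 1: CAC ⇒ BB·AC·BB
    A ↦ AC
    C ↦ BB
    B ↦ CB  (constrained at step 1)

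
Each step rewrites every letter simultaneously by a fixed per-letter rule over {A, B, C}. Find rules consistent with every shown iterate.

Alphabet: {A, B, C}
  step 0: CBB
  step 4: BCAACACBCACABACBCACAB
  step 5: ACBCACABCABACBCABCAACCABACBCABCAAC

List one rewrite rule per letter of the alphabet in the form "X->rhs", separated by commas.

  step 4 ⇒ step 5: BCAACACBCACABACBCACAB ⇒ AC·B·CA·CA·B·CA·B·AC·B·CA·B·CA·AC·CA·B·AC·B·CA·B·CA·AC
    A ↦ CA
    B ↦ AC
    C ↦ B

A->CA, B->AC, C->B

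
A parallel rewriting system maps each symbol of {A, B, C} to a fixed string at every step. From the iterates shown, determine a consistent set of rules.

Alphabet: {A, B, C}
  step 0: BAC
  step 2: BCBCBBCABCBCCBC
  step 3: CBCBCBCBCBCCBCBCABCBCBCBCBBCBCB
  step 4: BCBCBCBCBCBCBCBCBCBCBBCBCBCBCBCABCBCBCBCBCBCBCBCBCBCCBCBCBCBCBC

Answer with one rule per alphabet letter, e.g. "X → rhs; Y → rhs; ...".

  step 3 ⇒ step 4: CBCBCBCBCBCCBCBCABCBCBCBCBBCBCB ⇒ B·CBC·B·CBC·B·CBC·B·CBC·B·CBC·B·B·CBC·B·CBC·B·CAB·CBC·B·CBC·B·CBC·B·CBC·B·CBC·CBC·B·CBC·B·CBC
    A ↦ CAB
    B ↦ CBC
    C ↦ B

A->CAB, B->CBC, C->B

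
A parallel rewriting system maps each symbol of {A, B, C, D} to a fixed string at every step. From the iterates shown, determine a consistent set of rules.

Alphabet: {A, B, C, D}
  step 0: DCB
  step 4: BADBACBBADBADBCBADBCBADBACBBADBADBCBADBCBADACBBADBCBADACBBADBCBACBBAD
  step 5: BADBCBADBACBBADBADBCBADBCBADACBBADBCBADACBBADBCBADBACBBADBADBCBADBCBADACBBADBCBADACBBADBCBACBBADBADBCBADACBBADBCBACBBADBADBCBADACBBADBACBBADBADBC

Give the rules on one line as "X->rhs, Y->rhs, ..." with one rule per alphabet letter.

  step 4 ⇒ step 5: BADBACBBADBADBCBADBCBADBACBBADBADBCBADBCBADACBBADBCBADACBBADBCBACBBAD ⇒ BAD·B·C·BAD·B·ACB·BAD·BAD·B·C·BAD·B·C·BAD·ACB·BAD·B·C·BAD·ACB·BAD·B·C·BAD·B·ACB·BAD·BAD·B·C·BAD·B·C·BAD·ACB·BAD·B·C·BAD·ACB·BAD·B·C·B·ACB·BAD·BAD·B·C·BAD·ACB·BAD·B·C·B·ACB·BAD·BAD·B·C·BAD·ACB·BAD·B·ACB·BAD·BAD·B·C
    A ↦ B
    B ↦ BAD
    C ↦ ACB
    D ↦ C

A->B, B->BAD, C->ACB, D->C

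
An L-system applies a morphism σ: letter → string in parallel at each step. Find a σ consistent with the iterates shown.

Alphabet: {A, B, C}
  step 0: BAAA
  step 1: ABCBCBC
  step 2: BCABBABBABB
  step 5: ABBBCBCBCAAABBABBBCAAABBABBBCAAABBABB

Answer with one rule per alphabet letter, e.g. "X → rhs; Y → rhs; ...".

A->BC, B->A, C->BB

  step 1 ⇒ step 2: ABCBCBC ⇒ BC·A·BB·A·BB·A·BB
    A ↦ BC
    B ↦ A
    C ↦ BB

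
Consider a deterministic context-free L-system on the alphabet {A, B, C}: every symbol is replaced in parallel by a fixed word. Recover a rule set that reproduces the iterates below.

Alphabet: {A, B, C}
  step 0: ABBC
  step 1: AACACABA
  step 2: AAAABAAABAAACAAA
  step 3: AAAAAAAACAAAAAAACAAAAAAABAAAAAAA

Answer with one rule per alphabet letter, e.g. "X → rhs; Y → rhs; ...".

  step 2 ⇒ step 3: AAAABAAABAAACAAA ⇒ AA·AA·AA·AA·CA·AA·AA·AA·CA·AA·AA·AA·BA·AA·AA·AA
    A ↦ AA
    B ↦ CA
    C ↦ BA

A->AA, B->CA, C->BA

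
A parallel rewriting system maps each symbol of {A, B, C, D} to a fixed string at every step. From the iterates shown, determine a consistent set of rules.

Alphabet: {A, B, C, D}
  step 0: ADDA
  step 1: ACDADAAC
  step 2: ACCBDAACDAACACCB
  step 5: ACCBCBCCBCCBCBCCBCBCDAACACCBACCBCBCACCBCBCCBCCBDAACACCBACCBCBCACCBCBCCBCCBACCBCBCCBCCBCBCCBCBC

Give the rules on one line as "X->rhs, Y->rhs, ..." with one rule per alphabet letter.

A->AC, B->C, C->CB, D->DA

  step 1 ⇒ step 2: ACDADAAC ⇒ AC·CB·DA·AC·DA·AC·AC·CB
    A ↦ AC
    C ↦ CB
    D ↦ DA
    B ↦ C  (constrained at step 2)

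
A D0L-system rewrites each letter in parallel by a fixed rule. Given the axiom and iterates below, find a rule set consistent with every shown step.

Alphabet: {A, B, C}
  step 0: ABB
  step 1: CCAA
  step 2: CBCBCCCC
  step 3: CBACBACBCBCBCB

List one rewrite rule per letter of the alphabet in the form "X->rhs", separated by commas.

A->CC, B->A, C->CB

  step 2 ⇒ step 3: CBCBCCCC ⇒ CB·A·CB·A·CB·CB·CB·CB
    B ↦ A
    C ↦ CB
  step 0 ⇒ step 1: ABB ⇒ CC·A·A
    A ↦ CC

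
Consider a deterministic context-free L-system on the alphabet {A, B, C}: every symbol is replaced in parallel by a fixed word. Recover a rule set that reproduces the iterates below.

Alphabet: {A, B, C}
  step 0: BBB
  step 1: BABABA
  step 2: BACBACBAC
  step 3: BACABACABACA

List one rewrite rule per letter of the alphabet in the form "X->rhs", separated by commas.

A->C, B->BA, C->A

  step 2 ⇒ step 3: BACBACBAC ⇒ BA·C·A·BA·C·A·BA·C·A
    A ↦ C
    B ↦ BA
    C ↦ A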